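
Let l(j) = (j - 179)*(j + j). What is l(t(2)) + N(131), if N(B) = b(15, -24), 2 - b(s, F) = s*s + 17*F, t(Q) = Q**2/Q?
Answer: -523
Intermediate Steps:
t(Q) = Q
b(s, F) = 2 - s**2 - 17*F (b(s, F) = 2 - (s*s + 17*F) = 2 - (s**2 + 17*F) = 2 + (-s**2 - 17*F) = 2 - s**2 - 17*F)
N(B) = 185 (N(B) = 2 - 1*15**2 - 17*(-24) = 2 - 1*225 + 408 = 2 - 225 + 408 = 185)
l(j) = 2*j*(-179 + j) (l(j) = (-179 + j)*(2*j) = 2*j*(-179 + j))
l(t(2)) + N(131) = 2*2*(-179 + 2) + 185 = 2*2*(-177) + 185 = -708 + 185 = -523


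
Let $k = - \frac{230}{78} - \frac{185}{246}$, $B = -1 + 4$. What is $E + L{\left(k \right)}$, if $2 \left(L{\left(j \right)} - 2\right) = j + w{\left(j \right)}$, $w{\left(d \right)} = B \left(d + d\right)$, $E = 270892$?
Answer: $\frac{577518393}{2132} \approx 2.7088 \cdot 10^{5}$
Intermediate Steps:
$B = 3$
$w{\left(d \right)} = 6 d$ ($w{\left(d \right)} = 3 \left(d + d\right) = 3 \cdot 2 d = 6 d$)
$k = - \frac{3945}{1066}$ ($k = \left(-230\right) \frac{1}{78} - \frac{185}{246} = - \frac{115}{39} - \frac{185}{246} = - \frac{3945}{1066} \approx -3.7008$)
$L{\left(j \right)} = 2 + \frac{7 j}{2}$ ($L{\left(j \right)} = 2 + \frac{j + 6 j}{2} = 2 + \frac{7 j}{2}$)
$E + L{\left(k \right)} = 270892 + \left(2 + \frac{7}{2} \left(- \frac{3945}{1066}\right)\right) = 270892 + \left(2 - \frac{27615}{2132}\right) = 270892 - \frac{23351}{2132} = \frac{577518393}{2132}$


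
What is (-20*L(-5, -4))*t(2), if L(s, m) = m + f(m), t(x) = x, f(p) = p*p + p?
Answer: -320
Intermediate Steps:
f(p) = p + p² (f(p) = p² + p = p + p²)
L(s, m) = m + m*(1 + m)
(-20*L(-5, -4))*t(2) = -(-80)*(2 - 4)*2 = -(-80)*(-2)*2 = -20*8*2 = -160*2 = -320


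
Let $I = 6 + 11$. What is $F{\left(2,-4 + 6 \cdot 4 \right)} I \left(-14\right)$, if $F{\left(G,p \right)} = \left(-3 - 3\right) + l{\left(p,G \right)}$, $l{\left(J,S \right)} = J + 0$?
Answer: $-3332$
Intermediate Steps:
$l{\left(J,S \right)} = J$
$I = 17$
$F{\left(G,p \right)} = -6 + p$ ($F{\left(G,p \right)} = \left(-3 - 3\right) + p = -6 + p$)
$F{\left(2,-4 + 6 \cdot 4 \right)} I \left(-14\right) = \left(-6 + \left(-4 + 6 \cdot 4\right)\right) 17 \left(-14\right) = \left(-6 + \left(-4 + 24\right)\right) 17 \left(-14\right) = \left(-6 + 20\right) 17 \left(-14\right) = 14 \cdot 17 \left(-14\right) = 238 \left(-14\right) = -3332$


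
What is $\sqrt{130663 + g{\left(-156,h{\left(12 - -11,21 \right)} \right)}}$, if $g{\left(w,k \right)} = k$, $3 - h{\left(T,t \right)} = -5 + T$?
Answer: $2 \sqrt{32662} \approx 361.45$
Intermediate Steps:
$h{\left(T,t \right)} = 8 - T$ ($h{\left(T,t \right)} = 3 - \left(-5 + T\right) = 8 - T$)
$\sqrt{130663 + g{\left(-156,h{\left(12 - -11,21 \right)} \right)}} = \sqrt{130663 + \left(8 - \left(12 - -11\right)\right)} = \sqrt{130663 + \left(8 - \left(12 + 11\right)\right)} = \sqrt{130663 + \left(8 - 23\right)} = \sqrt{130663 - 15} = \sqrt{130648} = 2 \sqrt{32662}$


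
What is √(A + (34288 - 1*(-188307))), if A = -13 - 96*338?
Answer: 3*√21126 ≈ 436.04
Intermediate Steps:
A = -32461 (A = -13 - 32448 = -32461)
√(A + (34288 - 1*(-188307))) = √(-32461 + (34288 - 1*(-188307))) = √(-32461 + (34288 + 188307)) = √(-32461 + 222595) = √190134 = 3*√21126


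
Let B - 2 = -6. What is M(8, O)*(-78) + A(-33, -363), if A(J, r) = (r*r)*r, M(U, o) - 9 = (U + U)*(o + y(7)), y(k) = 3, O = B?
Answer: -47831601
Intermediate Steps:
B = -4 (B = 2 - 6 = -4)
O = -4
M(U, o) = 9 + 2*U*(3 + o) (M(U, o) = 9 + (U + U)*(o + 3) = 9 + (2*U)*(3 + o) = 9 + 2*U*(3 + o))
A(J, r) = r³ (A(J, r) = r²*r = r³)
M(8, O)*(-78) + A(-33, -363) = (9 + 6*8 + 2*8*(-4))*(-78) + (-363)³ = (9 + 48 - 64)*(-78) - 47832147 = -7*(-78) - 47832147 = 546 - 47832147 = -47831601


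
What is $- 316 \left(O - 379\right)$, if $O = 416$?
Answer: $-11692$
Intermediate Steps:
$- 316 \left(O - 379\right) = - 316 \left(416 - 379\right) = \left(-316\right) 37 = -11692$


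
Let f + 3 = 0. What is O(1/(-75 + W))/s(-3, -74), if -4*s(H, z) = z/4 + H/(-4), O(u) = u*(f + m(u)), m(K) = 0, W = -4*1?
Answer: 48/5609 ≈ 0.0085577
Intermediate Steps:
W = -4
f = -3 (f = -3 + 0 = -3)
O(u) = -3*u (O(u) = u*(-3 + 0) = u*(-3) = -3*u)
s(H, z) = -z/16 + H/16 (s(H, z) = -(z/4 + H/(-4))/4 = -(z*(¼) + H*(-¼))/4 = -(z/4 - H/4)/4 = -(-H/4 + z/4)/4 = -z/16 + H/16)
O(1/(-75 + W))/s(-3, -74) = (-3/(-75 - 4))/(-1/16*(-74) + (1/16)*(-3)) = (-3/(-79))/(37/8 - 3/16) = (-3*(-1/79))/(71/16) = (3/79)*(16/71) = 48/5609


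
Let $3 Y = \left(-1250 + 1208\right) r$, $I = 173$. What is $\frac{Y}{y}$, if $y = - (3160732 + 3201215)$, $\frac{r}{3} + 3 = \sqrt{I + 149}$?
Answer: $- \frac{14}{706883} + \frac{14 \sqrt{322}}{2120649} \approx 9.8659 \cdot 10^{-5}$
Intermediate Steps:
$r = -9 + 3 \sqrt{322}$ ($r = -9 + 3 \sqrt{173 + 149} = -9 + 3 \sqrt{322} \approx 44.833$)
$y = -6361947$ ($y = \left(-1\right) 6361947 = -6361947$)
$Y = 126 - 42 \sqrt{322}$ ($Y = \frac{\left(-1250 + 1208\right) \left(-9 + 3 \sqrt{322}\right)}{3} = \frac{\left(-42\right) \left(-9 + 3 \sqrt{322}\right)}{3} = \frac{378 - 126 \sqrt{322}}{3} = 126 - 42 \sqrt{322} \approx -627.66$)
$\frac{Y}{y} = \frac{126 - 42 \sqrt{322}}{-6361947} = \left(126 - 42 \sqrt{322}\right) \left(- \frac{1}{6361947}\right) = - \frac{14}{706883} + \frac{14 \sqrt{322}}{2120649}$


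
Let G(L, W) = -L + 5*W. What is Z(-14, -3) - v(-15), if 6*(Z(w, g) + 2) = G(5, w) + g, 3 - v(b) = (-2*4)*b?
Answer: 102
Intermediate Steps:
v(b) = 3 + 8*b (v(b) = 3 - (-2*4)*b = 3 - (-8)*b = 3 + 8*b)
Z(w, g) = -17/6 + g/6 + 5*w/6 (Z(w, g) = -2 + ((-1*5 + 5*w) + g)/6 = -2 + ((-5 + 5*w) + g)/6 = -2 + (-5 + g + 5*w)/6 = -2 + (-⅚ + g/6 + 5*w/6) = -17/6 + g/6 + 5*w/6)
Z(-14, -3) - v(-15) = (-17/6 + (⅙)*(-3) + (⅚)*(-14)) - (3 + 8*(-15)) = (-17/6 - ½ - 35/3) - (3 - 120) = -15 - 1*(-117) = -15 + 117 = 102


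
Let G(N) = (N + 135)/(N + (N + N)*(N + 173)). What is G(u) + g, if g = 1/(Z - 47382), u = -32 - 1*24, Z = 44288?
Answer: -18399/2908360 ≈ -0.0063262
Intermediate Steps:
u = -56 (u = -32 - 24 = -56)
G(N) = (135 + N)/(N + 2*N*(173 + N)) (G(N) = (135 + N)/(N + (2*N)*(173 + N)) = (135 + N)/(N + 2*N*(173 + N)))
g = -1/3094 (g = 1/(44288 - 47382) = 1/(-3094) = -1/3094 ≈ -0.00032321)
G(u) + g = (135 - 56)/((-56)*(347 + 2*(-56))) - 1/3094 = -1/56*79/(347 - 112) - 1/3094 = -1/56*79/235 - 1/3094 = -1/56*1/235*79 - 1/3094 = -79/13160 - 1/3094 = -18399/2908360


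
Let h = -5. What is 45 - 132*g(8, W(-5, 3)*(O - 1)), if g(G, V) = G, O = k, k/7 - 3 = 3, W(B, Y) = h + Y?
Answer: -1011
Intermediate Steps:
W(B, Y) = -5 + Y
k = 42 (k = 21 + 7*3 = 21 + 21 = 42)
O = 42
45 - 132*g(8, W(-5, 3)*(O - 1)) = 45 - 132*8 = 45 - 1056 = -1011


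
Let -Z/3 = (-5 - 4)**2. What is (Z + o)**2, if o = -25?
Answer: 71824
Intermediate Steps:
Z = -243 (Z = -3*(-5 - 4)**2 = -3*(-9)**2 = -3*81 = -243)
(Z + o)**2 = (-243 - 25)**2 = (-268)**2 = 71824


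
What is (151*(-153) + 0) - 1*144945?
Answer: -168048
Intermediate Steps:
(151*(-153) + 0) - 1*144945 = (-23103 + 0) - 144945 = -23103 - 144945 = -168048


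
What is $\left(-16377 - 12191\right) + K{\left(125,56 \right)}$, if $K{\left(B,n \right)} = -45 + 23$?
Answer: $-28590$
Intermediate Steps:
$K{\left(B,n \right)} = -22$
$\left(-16377 - 12191\right) + K{\left(125,56 \right)} = \left(-16377 - 12191\right) - 22 = -28568 - 22 = -28590$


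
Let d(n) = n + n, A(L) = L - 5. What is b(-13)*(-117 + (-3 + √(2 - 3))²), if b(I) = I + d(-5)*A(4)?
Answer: 327 + 18*I ≈ 327.0 + 18.0*I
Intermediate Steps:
A(L) = -5 + L
d(n) = 2*n
b(I) = 10 + I (b(I) = I + (2*(-5))*(-5 + 4) = I - 10*(-1) = I + 10 = 10 + I)
b(-13)*(-117 + (-3 + √(2 - 3))²) = (10 - 13)*(-117 + (-3 + √(2 - 3))²) = -3*(-117 + (-3 + √(-1))²) = -3*(-117 + (-3 + I)²) = 351 - 3*(-3 + I)²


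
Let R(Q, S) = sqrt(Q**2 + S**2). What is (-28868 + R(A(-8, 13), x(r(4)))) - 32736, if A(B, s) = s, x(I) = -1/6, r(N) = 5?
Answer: -61604 + sqrt(6085)/6 ≈ -61591.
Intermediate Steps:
x(I) = -1/6 (x(I) = -1*1/6 = -1/6)
(-28868 + R(A(-8, 13), x(r(4)))) - 32736 = (-28868 + sqrt(13**2 + (-1/6)**2)) - 32736 = (-28868 + sqrt(169 + 1/36)) - 32736 = (-28868 + sqrt(6085/36)) - 32736 = (-28868 + sqrt(6085)/6) - 32736 = -61604 + sqrt(6085)/6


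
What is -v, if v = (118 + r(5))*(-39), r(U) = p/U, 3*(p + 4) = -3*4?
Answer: 22698/5 ≈ 4539.6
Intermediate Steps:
p = -8 (p = -4 + (-3*4)/3 = -4 + (⅓)*(-12) = -4 - 4 = -8)
r(U) = -8/U
v = -22698/5 (v = (118 - 8/5)*(-39) = (582/5)*(-39) = -22698/5 ≈ -4539.6)
-v = -1*(-22698/5) = 22698/5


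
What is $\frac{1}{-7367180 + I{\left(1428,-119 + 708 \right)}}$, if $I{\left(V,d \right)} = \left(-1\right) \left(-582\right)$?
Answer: $- \frac{1}{7366598} \approx -1.3575 \cdot 10^{-7}$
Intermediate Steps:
$I{\left(V,d \right)} = 582$
$\frac{1}{-7367180 + I{\left(1428,-119 + 708 \right)}} = \frac{1}{-7367180 + 582} = \frac{1}{-7366598} = - \frac{1}{7366598}$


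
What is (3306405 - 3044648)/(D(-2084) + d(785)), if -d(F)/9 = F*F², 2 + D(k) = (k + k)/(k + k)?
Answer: -261757/4353629626 ≈ -6.0124e-5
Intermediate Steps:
D(k) = -1 (D(k) = -2 + (k + k)/(k + k) = -2 + (2*k)/((2*k)) = -2 + (2*k)*(1/(2*k)) = -2 + 1 = -1)
d(F) = -9*F³ (d(F) = -9*F*F² = -9*F³)
(3306405 - 3044648)/(D(-2084) + d(785)) = (3306405 - 3044648)/(-1 - 9*785³) = 261757/(-1 - 9*483736625) = 261757/(-1 - 4353629625) = 261757/(-4353629626) = 261757*(-1/4353629626) = -261757/4353629626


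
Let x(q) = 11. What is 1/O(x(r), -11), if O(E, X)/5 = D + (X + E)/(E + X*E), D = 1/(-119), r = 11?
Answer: -119/5 ≈ -23.800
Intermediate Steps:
D = -1/119 ≈ -0.0084034
O(E, X) = -5/119 + 5*(E + X)/(E + E*X) (O(E, X) = 5*(-1/119 + (X + E)/(E + X*E)) = 5*(-1/119 + (E + X)/(E + E*X)) = -5/119 + 5*(E + X)/(E + E*X))
1/O(x(r), -11) = 1/((5/119)*(118*11 + 119*(-11) - 1*11*(-11))/(11*(1 - 11))) = 1/((5/119)*(1/11)*(1298 - 1309 + 121)/(-10)) = 1/((5/119)*(1/11)*(-1/10)*110) = 1/(-5/119) = -119/5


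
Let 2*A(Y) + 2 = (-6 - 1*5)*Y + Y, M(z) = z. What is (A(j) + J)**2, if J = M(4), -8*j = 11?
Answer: 6241/64 ≈ 97.516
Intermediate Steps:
j = -11/8 (j = -1/8*11 = -11/8 ≈ -1.3750)
A(Y) = -1 - 5*Y (A(Y) = -1 + ((-6 - 1*5)*Y + Y)/2 = -1 + ((-6 - 5)*Y + Y)/2 = -1 + (-11*Y + Y)/2 = -1 + (-10*Y)/2 = -1 - 5*Y)
J = 4
(A(j) + J)**2 = ((-1 - 5*(-11/8)) + 4)**2 = ((-1 + 55/8) + 4)**2 = (47/8 + 4)**2 = (79/8)**2 = 6241/64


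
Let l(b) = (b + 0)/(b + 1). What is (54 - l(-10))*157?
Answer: 74732/9 ≈ 8303.6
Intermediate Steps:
l(b) = b/(1 + b)
(54 - l(-10))*157 = (54 - (-10)/(1 - 10))*157 = (54 - (-10)/(-9))*157 = (54 - (-10)*(-1)/9)*157 = (54 - 1*10/9)*157 = (54 - 10/9)*157 = (476/9)*157 = 74732/9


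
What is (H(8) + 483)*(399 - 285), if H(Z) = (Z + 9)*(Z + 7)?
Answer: 84132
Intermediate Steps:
H(Z) = (7 + Z)*(9 + Z) (H(Z) = (9 + Z)*(7 + Z) = (7 + Z)*(9 + Z))
(H(8) + 483)*(399 - 285) = ((63 + 8² + 16*8) + 483)*(399 - 285) = ((63 + 64 + 128) + 483)*114 = (255 + 483)*114 = 738*114 = 84132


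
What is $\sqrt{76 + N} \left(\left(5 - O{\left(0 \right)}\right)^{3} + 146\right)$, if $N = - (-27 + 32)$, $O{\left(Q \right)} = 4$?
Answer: $147 \sqrt{71} \approx 1238.6$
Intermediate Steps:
$N = -5$ ($N = \left(-1\right) 5 = -5$)
$\sqrt{76 + N} \left(\left(5 - O{\left(0 \right)}\right)^{3} + 146\right) = \sqrt{76 - 5} \left(\left(5 - 4\right)^{3} + 146\right) = \sqrt{71} \left(\left(5 - 4\right)^{3} + 146\right) = \sqrt{71} \left(1^{3} + 146\right) = \sqrt{71} \left(1 + 146\right) = \sqrt{71} \cdot 147 = 147 \sqrt{71}$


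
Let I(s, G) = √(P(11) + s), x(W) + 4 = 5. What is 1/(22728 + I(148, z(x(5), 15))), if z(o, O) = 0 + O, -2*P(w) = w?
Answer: 15152/344374561 - √570/1033123683 ≈ 4.3975e-5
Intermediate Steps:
P(w) = -w/2
x(W) = 1 (x(W) = -4 + 5 = 1)
z(o, O) = O
I(s, G) = √(-11/2 + s) (I(s, G) = √(-½*11 + s) = √(-11/2 + s))
1/(22728 + I(148, z(x(5), 15))) = 1/(22728 + √(-22 + 4*148)/2) = 1/(22728 + √(-22 + 592)/2) = 1/(22728 + √570/2)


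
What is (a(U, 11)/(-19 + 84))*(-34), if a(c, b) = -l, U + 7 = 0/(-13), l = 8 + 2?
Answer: 68/13 ≈ 5.2308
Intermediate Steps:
l = 10
U = -7 (U = -7 + 0/(-13) = -7 + 0*(-1/13) = -7 + 0 = -7)
a(c, b) = -10 (a(c, b) = -1*10 = -10)
(a(U, 11)/(-19 + 84))*(-34) = (-10/(-19 + 84))*(-34) = (-10/65)*(-34) = ((1/65)*(-10))*(-34) = -2/13*(-34) = 68/13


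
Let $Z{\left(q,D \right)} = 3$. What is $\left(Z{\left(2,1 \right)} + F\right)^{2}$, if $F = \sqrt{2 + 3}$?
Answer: $\left(3 + \sqrt{5}\right)^{2} \approx 27.416$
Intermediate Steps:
$F = \sqrt{5} \approx 2.2361$
$\left(Z{\left(2,1 \right)} + F\right)^{2} = \left(3 + \sqrt{5}\right)^{2}$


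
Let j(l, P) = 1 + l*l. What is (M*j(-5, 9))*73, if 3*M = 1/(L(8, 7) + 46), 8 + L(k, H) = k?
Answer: 949/69 ≈ 13.754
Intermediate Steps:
j(l, P) = 1 + l²
L(k, H) = -8 + k
M = 1/138 (M = 1/(3*((-8 + 8) + 46)) = 1/(3*(0 + 46)) = (⅓)/46 = (⅓)*(1/46) = 1/138 ≈ 0.0072464)
(M*j(-5, 9))*73 = ((1 + (-5)²)/138)*73 = ((1 + 25)/138)*73 = ((1/138)*26)*73 = (13/69)*73 = 949/69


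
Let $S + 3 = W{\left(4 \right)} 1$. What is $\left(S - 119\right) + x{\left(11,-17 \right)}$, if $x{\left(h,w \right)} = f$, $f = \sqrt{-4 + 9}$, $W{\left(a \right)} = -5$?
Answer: $-127 + \sqrt{5} \approx -124.76$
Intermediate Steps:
$f = \sqrt{5} \approx 2.2361$
$x{\left(h,w \right)} = \sqrt{5}$
$S = -8$ ($S = -3 - 5 = -8$)
$\left(S - 119\right) + x{\left(11,-17 \right)} = \left(-8 - 119\right) + \sqrt{5} = -127 + \sqrt{5}$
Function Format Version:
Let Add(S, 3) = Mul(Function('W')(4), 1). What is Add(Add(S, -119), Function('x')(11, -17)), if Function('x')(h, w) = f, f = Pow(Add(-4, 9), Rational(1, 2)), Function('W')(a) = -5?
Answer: Add(-127, Pow(5, Rational(1, 2))) ≈ -124.76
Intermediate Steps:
f = Pow(5, Rational(1, 2)) ≈ 2.2361
Function('x')(h, w) = Pow(5, Rational(1, 2))
S = -8 (S = Add(-3, Mul(-5, 1)) = Add(-3, -5) = -8)
Add(Add(S, -119), Function('x')(11, -17)) = Add(Add(-8, -119), Pow(5, Rational(1, 2))) = Add(-127, Pow(5, Rational(1, 2)))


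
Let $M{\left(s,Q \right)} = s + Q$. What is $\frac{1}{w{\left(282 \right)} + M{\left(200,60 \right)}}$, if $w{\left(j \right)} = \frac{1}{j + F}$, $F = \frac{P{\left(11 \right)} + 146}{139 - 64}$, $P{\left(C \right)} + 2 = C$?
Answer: $\frac{4261}{1107875} \approx 0.0038461$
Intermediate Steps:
$M{\left(s,Q \right)} = Q + s$
$P{\left(C \right)} = -2 + C$
$F = \frac{31}{15}$ ($F = \frac{\left(-2 + 11\right) + 146}{139 - 64} = \frac{9 + 146}{75} = 155 \cdot \frac{1}{75} = \frac{31}{15} \approx 2.0667$)
$w{\left(j \right)} = \frac{1}{\frac{31}{15} + j}$ ($w{\left(j \right)} = \frac{1}{j + \frac{31}{15}} = \frac{1}{\frac{31}{15} + j}$)
$\frac{1}{w{\left(282 \right)} + M{\left(200,60 \right)}} = \frac{1}{\frac{15}{31 + 15 \cdot 282} + \left(60 + 200\right)} = \frac{1}{\frac{15}{31 + 4230} + 260} = \frac{1}{\frac{15}{4261} + 260} = \frac{1}{\frac{1107875}{4261}} = \frac{4261}{1107875}$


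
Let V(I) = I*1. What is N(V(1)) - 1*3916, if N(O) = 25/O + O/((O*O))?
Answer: -3890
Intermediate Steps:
V(I) = I
N(O) = 26/O (N(O) = 25/O + O/(O²) = 25/O + O/O² = 25/O + 1/O = 26/O)
N(V(1)) - 1*3916 = 26/1 - 1*3916 = 26*1 - 3916 = 26 - 3916 = -3890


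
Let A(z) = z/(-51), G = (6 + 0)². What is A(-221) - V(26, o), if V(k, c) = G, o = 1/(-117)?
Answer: -95/3 ≈ -31.667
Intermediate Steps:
G = 36 (G = 6² = 36)
o = -1/117 ≈ -0.0085470
V(k, c) = 36
A(z) = -z/51 (A(z) = z*(-1/51) = -z/51)
A(-221) - V(26, o) = -1/51*(-221) - 1*36 = 13/3 - 36 = -95/3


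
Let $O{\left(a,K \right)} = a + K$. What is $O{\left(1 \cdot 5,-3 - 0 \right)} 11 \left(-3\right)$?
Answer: $-66$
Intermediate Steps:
$O{\left(a,K \right)} = K + a$
$O{\left(1 \cdot 5,-3 - 0 \right)} 11 \left(-3\right) = \left(\left(-3 - 0\right) + 1 \cdot 5\right) 11 \left(-3\right) = \left(\left(-3 + 0\right) + 5\right) 11 \left(-3\right) = \left(-3 + 5\right) 11 \left(-3\right) = 2 \cdot 11 \left(-3\right) = 22 \left(-3\right) = -66$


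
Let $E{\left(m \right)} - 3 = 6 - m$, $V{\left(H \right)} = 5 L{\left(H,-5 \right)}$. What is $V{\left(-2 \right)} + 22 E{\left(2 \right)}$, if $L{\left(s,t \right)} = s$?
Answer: $144$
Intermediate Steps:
$V{\left(H \right)} = 5 H$
$E{\left(m \right)} = 9 - m$ ($E{\left(m \right)} = 3 - \left(-6 + m\right) = 9 - m$)
$V{\left(-2 \right)} + 22 E{\left(2 \right)} = 5 \left(-2\right) + 22 \left(9 - 2\right) = -10 + 22 \left(9 - 2\right) = -10 + 22 \cdot 7 = -10 + 154 = 144$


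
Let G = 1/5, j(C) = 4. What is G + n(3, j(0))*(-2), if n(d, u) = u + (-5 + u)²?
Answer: -49/5 ≈ -9.8000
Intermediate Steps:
G = ⅕ ≈ 0.20000
G + n(3, j(0))*(-2) = ⅕ + (4 + (-5 + 4)²)*(-2) = ⅕ + (4 + (-1)²)*(-2) = ⅕ + (4 + 1)*(-2) = ⅕ + 5*(-2) = ⅕ - 10 = -49/5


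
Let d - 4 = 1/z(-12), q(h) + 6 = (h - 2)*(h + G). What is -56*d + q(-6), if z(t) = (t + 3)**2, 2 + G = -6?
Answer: -9614/81 ≈ -118.69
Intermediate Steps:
G = -8 (G = -2 - 6 = -8)
z(t) = (3 + t)**2
q(h) = -6 + (-8 + h)*(-2 + h) (q(h) = -6 + (h - 2)*(h - 8) = -6 + (-2 + h)*(-8 + h) = -6 + (-8 + h)*(-2 + h))
d = 325/81 (d = 4 + 1/((3 - 12)**2) = 4 + 1/((-9)**2) = 4 + 1/81 = 325/81 ≈ 4.0123)
-56*d + q(-6) = -56*325/81 + (10 + (-6)**2 - 10*(-6)) = -18200/81 + (10 + 36 + 60) = -18200/81 + 106 = -9614/81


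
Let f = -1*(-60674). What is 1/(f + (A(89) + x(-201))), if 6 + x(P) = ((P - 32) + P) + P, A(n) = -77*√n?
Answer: 60033/3603433408 + 77*√89/3603433408 ≈ 1.6862e-5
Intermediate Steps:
f = 60674
x(P) = -38 + 3*P (x(P) = -6 + (((P - 32) + P) + P) = -6 + (((-32 + P) + P) + P) = -6 + ((-32 + 2*P) + P) = -6 + (-32 + 3*P) = -38 + 3*P)
1/(f + (A(89) + x(-201))) = 1/(60674 + (-77*√89 + (-38 + 3*(-201)))) = 1/(60674 + (-77*√89 + (-38 - 603))) = 1/(60674 + (-77*√89 - 641)) = 1/(60674 + (-641 - 77*√89)) = 1/(60033 - 77*√89)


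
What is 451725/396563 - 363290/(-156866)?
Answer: 107463833060/31103625779 ≈ 3.4550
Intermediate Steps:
451725/396563 - 363290/(-156866) = 451725*(1/396563) - 363290*(-1/156866) = 451725/396563 + 181645/78433 = 107463833060/31103625779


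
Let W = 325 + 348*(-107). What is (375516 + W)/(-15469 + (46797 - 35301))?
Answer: -338605/3973 ≈ -85.227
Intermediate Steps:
W = -36911 (W = 325 - 37236 = -36911)
(375516 + W)/(-15469 + (46797 - 35301)) = (375516 - 36911)/(-15469 + (46797 - 35301)) = 338605/(-15469 + 11496) = 338605/(-3973) = 338605*(-1/3973) = -338605/3973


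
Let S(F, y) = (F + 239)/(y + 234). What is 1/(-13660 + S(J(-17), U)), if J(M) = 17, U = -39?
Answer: -195/2663444 ≈ -7.3213e-5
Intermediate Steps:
S(F, y) = (239 + F)/(234 + y)
1/(-13660 + S(J(-17), U)) = 1/(-13660 + (239 + 17)/(234 - 39)) = 1/(-13660 + 256/195) = 1/(-2663444/195) = -195/2663444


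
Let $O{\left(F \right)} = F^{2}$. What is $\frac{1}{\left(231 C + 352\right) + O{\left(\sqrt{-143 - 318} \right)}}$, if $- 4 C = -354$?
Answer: $\frac{2}{40669} \approx 4.9177 \cdot 10^{-5}$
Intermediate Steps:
$C = \frac{177}{2}$ ($C = \left(- \frac{1}{4}\right) \left(-354\right) = \frac{177}{2} \approx 88.5$)
$\frac{1}{\left(231 C + 352\right) + O{\left(\sqrt{-143 - 318} \right)}} = \frac{1}{\left(231 \cdot \frac{177}{2} + 352\right) + \left(\sqrt{-143 - 318}\right)^{2}} = \frac{1}{\left(\frac{40887}{2} + 352\right) + \left(\sqrt{-461}\right)^{2}} = \frac{1}{\frac{41591}{2} + \left(i \sqrt{461}\right)^{2}} = \frac{1}{\frac{41591}{2} - 461} = \frac{1}{\frac{40669}{2}} = \frac{2}{40669}$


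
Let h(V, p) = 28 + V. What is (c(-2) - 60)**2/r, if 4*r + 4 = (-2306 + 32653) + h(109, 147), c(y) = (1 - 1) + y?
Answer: 961/1905 ≈ 0.50446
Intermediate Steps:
c(y) = y (c(y) = 0 + y = y)
r = 7620 (r = -1 + ((-2306 + 32653) + (28 + 109))/4 = -1 + (30347 + 137)/4 = -1 + (1/4)*30484 = -1 + 7621 = 7620)
(c(-2) - 60)**2/r = (-2 - 60)**2/7620 = (-62)**2*(1/7620) = 3844*(1/7620) = 961/1905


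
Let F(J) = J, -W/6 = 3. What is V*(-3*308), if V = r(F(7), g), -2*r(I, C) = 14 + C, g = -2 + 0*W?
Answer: 5544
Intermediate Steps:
W = -18 (W = -6*3 = -18)
g = -2 (g = -2 + 0*(-18) = -2 + 0 = -2)
r(I, C) = -7 - C/2 (r(I, C) = -(14 + C)/2 = -7 - C/2)
V = -6 (V = -7 - 1/2*(-2) = -7 + 1 = -6)
V*(-3*308) = -(-18)*308 = -6*(-924) = 5544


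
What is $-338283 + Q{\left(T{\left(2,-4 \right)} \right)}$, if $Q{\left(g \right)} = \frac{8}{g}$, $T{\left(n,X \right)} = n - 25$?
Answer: $- \frac{7780517}{23} \approx -3.3828 \cdot 10^{5}$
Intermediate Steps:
$T{\left(n,X \right)} = -25 + n$
$-338283 + Q{\left(T{\left(2,-4 \right)} \right)} = -338283 + \frac{8}{-25 + 2} = -338283 + \frac{8}{-23} = -338283 + 8 \left(- \frac{1}{23}\right) = -338283 - \frac{8}{23} = - \frac{7780517}{23}$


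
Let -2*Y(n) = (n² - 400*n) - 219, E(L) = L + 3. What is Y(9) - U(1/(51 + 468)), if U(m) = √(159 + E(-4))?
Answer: 1869 - √158 ≈ 1856.4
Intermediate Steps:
E(L) = 3 + L
Y(n) = 219/2 + 200*n - n²/2 (Y(n) = -((n² - 400*n) - 219)/2 = -(-219 + n² - 400*n)/2 = 219/2 + 200*n - n²/2)
U(m) = √158 (U(m) = √(159 + (3 - 4)) = √(159 - 1) = √158)
Y(9) - U(1/(51 + 468)) = (219/2 + 200*9 - ½*9²) - √158 = (219/2 + 1800 - ½*81) - √158 = (219/2 + 1800 - 81/2) - √158 = 1869 - √158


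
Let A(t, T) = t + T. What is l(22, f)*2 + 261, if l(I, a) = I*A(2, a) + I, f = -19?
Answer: -443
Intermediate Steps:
A(t, T) = T + t
l(I, a) = I + I*(2 + a) (l(I, a) = I*(a + 2) + I = I*(2 + a) + I = I + I*(2 + a))
l(22, f)*2 + 261 = (22*(3 - 19))*2 + 261 = (22*(-16))*2 + 261 = -352*2 + 261 = -704 + 261 = -443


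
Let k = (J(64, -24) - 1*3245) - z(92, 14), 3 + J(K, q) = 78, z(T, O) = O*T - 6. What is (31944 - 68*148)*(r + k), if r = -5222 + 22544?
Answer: 281595600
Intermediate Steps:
z(T, O) = -6 + O*T
J(K, q) = 75 (J(K, q) = -3 + 78 = 75)
k = -4452 (k = (75 - 1*3245) - (-6 + 14*92) = (75 - 3245) - (-6 + 1288) = -3170 - 1*1282 = -3170 - 1282 = -4452)
r = 17322
(31944 - 68*148)*(r + k) = (31944 - 68*148)*(17322 - 4452) = (31944 - 10064)*12870 = 21880*12870 = 281595600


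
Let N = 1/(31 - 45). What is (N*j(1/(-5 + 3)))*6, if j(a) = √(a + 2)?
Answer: -3*√6/14 ≈ -0.52489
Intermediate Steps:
j(a) = √(2 + a)
N = -1/14 (N = 1/(-14) = -1/14 ≈ -0.071429)
(N*j(1/(-5 + 3)))*6 = -√(2 + 1/(-5 + 3))/14*6 = -√(2 + 1/(-2))/14*6 = -√(2 - ½)/14*6 = -√6/28*6 = -3*√6/14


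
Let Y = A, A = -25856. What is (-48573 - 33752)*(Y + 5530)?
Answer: 1673337950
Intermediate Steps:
Y = -25856
(-48573 - 33752)*(Y + 5530) = (-48573 - 33752)*(-25856 + 5530) = -82325*(-20326) = 1673337950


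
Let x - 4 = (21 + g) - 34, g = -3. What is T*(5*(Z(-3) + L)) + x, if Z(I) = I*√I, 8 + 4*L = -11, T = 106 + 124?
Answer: -10949/2 - 3450*I*√3 ≈ -5474.5 - 5975.6*I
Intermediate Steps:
x = -12 (x = 4 + ((21 - 3) - 34) = 4 + (18 - 34) = 4 - 16 = -12)
T = 230
L = -19/4 (L = -2 + (¼)*(-11) = -2 - 11/4 = -19/4 ≈ -4.7500)
Z(I) = I^(3/2)
T*(5*(Z(-3) + L)) + x = 230*(5*((-3)^(3/2) - 19/4)) - 12 = 230*(5*(-3*I*√3 - 19/4)) - 12 = 230*(5*(-19/4 - 3*I*√3)) - 12 = 230*(-95/4 - 15*I*√3) - 12 = (-10925/2 - 3450*I*√3) - 12 = -10949/2 - 3450*I*√3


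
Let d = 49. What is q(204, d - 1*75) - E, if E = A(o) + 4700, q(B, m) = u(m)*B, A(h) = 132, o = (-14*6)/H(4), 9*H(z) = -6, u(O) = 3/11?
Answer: -52540/11 ≈ -4776.4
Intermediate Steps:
u(O) = 3/11 (u(O) = 3*(1/11) = 3/11)
H(z) = -⅔ (H(z) = (⅑)*(-6) = -⅔)
o = 126 (o = (-14*6)/(-⅔) = -84*(-3/2) = 126)
q(B, m) = 3*B/11
E = 4832 (E = 132 + 4700 = 4832)
q(204, d - 1*75) - E = (3/11)*204 - 1*4832 = 612/11 - 4832 = -52540/11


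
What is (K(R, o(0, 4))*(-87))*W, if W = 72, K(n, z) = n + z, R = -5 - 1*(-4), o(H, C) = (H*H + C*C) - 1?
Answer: -87696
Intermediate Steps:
o(H, C) = -1 + C² + H² (o(H, C) = (H² + C²) - 1 = (C² + H²) - 1 = -1 + C² + H²)
R = -1 (R = -5 + 4 = -1)
(K(R, o(0, 4))*(-87))*W = ((-1 + (-1 + 4² + 0²))*(-87))*72 = ((-1 + (-1 + 16 + 0))*(-87))*72 = ((-1 + 15)*(-87))*72 = (14*(-87))*72 = -1218*72 = -87696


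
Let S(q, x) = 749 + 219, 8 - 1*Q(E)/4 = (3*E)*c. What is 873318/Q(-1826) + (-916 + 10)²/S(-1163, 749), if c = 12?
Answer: 13544096235/15910048 ≈ 851.29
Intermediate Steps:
Q(E) = 32 - 144*E (Q(E) = 32 - 4*3*E*12 = 32 - 144*E)
S(q, x) = 968
873318/Q(-1826) + (-916 + 10)²/S(-1163, 749) = 873318/(32 - 144*(-1826)) + (-916 + 10)²/968 = 873318/(32 + 262944) + (-906)²*(1/968) = 873318/262976 + 820836*(1/968) = 873318*(1/262976) + 205209/242 = 436659/131488 + 205209/242 = 13544096235/15910048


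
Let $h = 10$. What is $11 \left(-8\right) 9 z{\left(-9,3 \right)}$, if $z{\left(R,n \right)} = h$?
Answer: $-7920$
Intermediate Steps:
$z{\left(R,n \right)} = 10$
$11 \left(-8\right) 9 z{\left(-9,3 \right)} = 11 \left(-8\right) 9 \cdot 10 = \left(-88\right) 9 \cdot 10 = \left(-792\right) 10 = -7920$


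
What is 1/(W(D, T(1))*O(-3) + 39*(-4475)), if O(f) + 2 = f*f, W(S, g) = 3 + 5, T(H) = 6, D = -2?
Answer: -1/174469 ≈ -5.7317e-6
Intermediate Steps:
W(S, g) = 8
O(f) = -2 + f² (O(f) = -2 + f*f = -2 + f²)
1/(W(D, T(1))*O(-3) + 39*(-4475)) = 1/(8*(-2 + (-3)²) + 39*(-4475)) = 1/(8*(-2 + 9) - 174525) = 1/(8*7 - 174525) = 1/(56 - 174525) = 1/(-174469) = -1/174469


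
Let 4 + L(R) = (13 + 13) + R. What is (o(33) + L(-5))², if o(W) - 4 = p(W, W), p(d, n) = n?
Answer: 2916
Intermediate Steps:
o(W) = 4 + W
L(R) = 22 + R (L(R) = -4 + ((13 + 13) + R) = -4 + (26 + R) = 22 + R)
(o(33) + L(-5))² = ((4 + 33) + (22 - 5))² = (37 + 17)² = 54² = 2916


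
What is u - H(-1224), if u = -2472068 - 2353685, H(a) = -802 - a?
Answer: -4826175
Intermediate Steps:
u = -4825753
u - H(-1224) = -4825753 - (-802 - 1*(-1224)) = -4825753 - (-802 + 1224) = -4825753 - 1*422 = -4825753 - 422 = -4826175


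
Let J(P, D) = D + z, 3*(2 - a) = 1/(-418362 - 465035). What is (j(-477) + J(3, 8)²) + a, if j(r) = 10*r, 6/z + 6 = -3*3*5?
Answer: -3604249158947/765905199 ≈ -4705.9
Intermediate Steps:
z = -2/17 (z = 6/(-6 - 3*3*5) = 6/(-6 - 9*5) = 6/(-6 - 45) = 6/(-51) = 6*(-1/51) = -2/17 ≈ -0.11765)
a = 5300383/2650191 (a = 2 - 1/(3*(-418362 - 465035)) = 2 - ⅓/(-883397) = 2 - ⅓*(-1/883397) = 2 + 1/2650191 = 5300383/2650191 ≈ 2.0000)
J(P, D) = -2/17 + D (J(P, D) = D - 2/17 = -2/17 + D)
(j(-477) + J(3, 8)²) + a = (10*(-477) + (-2/17 + 8)²) + 5300383/2650191 = (-4770 + (134/17)²) + 5300383/2650191 = (-4770 + 17956/289) + 5300383/2650191 = -1360574/289 + 5300383/2650191 = -3604249158947/765905199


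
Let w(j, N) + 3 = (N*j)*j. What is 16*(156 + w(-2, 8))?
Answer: 2960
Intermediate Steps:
w(j, N) = -3 + N*j² (w(j, N) = -3 + (N*j)*j = -3 + N*j²)
16*(156 + w(-2, 8)) = 16*(156 + (-3 + 8*(-2)²)) = 16*(156 + (-3 + 8*4)) = 16*(156 + (-3 + 32)) = 16*(156 + 29) = 16*185 = 2960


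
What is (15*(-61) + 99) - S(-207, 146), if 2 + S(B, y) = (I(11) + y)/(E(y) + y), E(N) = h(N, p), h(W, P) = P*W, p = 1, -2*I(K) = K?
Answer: -475657/584 ≈ -814.48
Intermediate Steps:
I(K) = -K/2
E(N) = N (E(N) = 1*N = N)
S(B, y) = -2 + (-11/2 + y)/(2*y) (S(B, y) = -2 + (-½*11 + y)/(y + y) = -2 + (-11/2 + y)/((2*y)) = -2 + (-11/2 + y)*(1/(2*y)) = -2 + (-11/2 + y)/(2*y))
(15*(-61) + 99) - S(-207, 146) = (15*(-61) + 99) - (-11 - 6*146)/(4*146) = (-915 + 99) - (-11 - 876)/(4*146) = -816 - (-887)/(4*146) = -816 - 1*(-887/584) = -816 + 887/584 = -475657/584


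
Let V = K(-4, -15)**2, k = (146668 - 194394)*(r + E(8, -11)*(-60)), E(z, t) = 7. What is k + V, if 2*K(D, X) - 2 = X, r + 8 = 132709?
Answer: -25252971855/4 ≈ -6.3132e+9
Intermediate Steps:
r = 132701 (r = -8 + 132709 = 132701)
K(D, X) = 1 + X/2
k = -6313243006 (k = (146668 - 194394)*(132701 + 7*(-60)) = -47726*(132701 - 420) = -47726*132281 = -6313243006)
V = 169/4 (V = (1 + (1/2)*(-15))**2 = (1 - 15/2)**2 = (-13/2)**2 = 169/4 ≈ 42.250)
k + V = -6313243006 + 169/4 = -25252971855/4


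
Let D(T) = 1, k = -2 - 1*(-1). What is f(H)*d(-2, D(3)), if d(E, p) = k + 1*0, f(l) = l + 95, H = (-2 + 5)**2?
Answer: -104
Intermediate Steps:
k = -1 (k = -2 + 1 = -1)
H = 9 (H = 3**2 = 9)
f(l) = 95 + l
d(E, p) = -1 (d(E, p) = -1 + 1*0 = -1 + 0 = -1)
f(H)*d(-2, D(3)) = (95 + 9)*(-1) = 104*(-1) = -104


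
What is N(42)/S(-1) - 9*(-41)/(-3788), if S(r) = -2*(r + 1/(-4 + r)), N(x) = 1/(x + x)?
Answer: -88253/954576 ≈ -0.092453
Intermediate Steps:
N(x) = 1/(2*x)
S(r) = -2*r - 2/(-4 + r)
N(42)/S(-1) - 9*(-41)/(-3788) = ((½)/42)/((2*(-1 - 1*(-1)² + 4*(-1))/(-4 - 1))) - 9*(-41)/(-3788) = ((½)*(1/42))/((2*(-1 - 1*1 - 4)/(-5))) + 369*(-1/3788) = 1/(84*((2*(-⅕)*(-1 - 1 - 4)))) - 369/3788 = 1/(84*((2*(-⅕)*(-6)))) - 369/3788 = 1/(84*(12/5)) - 369/3788 = (1/84)*(5/12) - 369/3788 = 5/1008 - 369/3788 = -88253/954576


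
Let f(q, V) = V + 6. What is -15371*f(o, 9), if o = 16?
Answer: -230565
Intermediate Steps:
f(q, V) = 6 + V
-15371*f(o, 9) = -15371*(6 + 9) = -15371*15 = -230565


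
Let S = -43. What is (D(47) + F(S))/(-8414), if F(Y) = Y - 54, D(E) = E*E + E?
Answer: -2159/8414 ≈ -0.25660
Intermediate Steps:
D(E) = E + E**2 (D(E) = E**2 + E = E + E**2)
F(Y) = -54 + Y
(D(47) + F(S))/(-8414) = (47*(1 + 47) + (-54 - 43))/(-8414) = (47*48 - 97)*(-1/8414) = (2256 - 97)*(-1/8414) = 2159*(-1/8414) = -2159/8414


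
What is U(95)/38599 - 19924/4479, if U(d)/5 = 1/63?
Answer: -16149968531/3630583341 ≈ -4.4483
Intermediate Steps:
U(d) = 5/63
U(95)/38599 - 19924/4479 = (5/63)/38599 - 19924/4479 = (5/63)*(1/38599) - 19924*1/4479 = 5/2431737 - 19924/4479 = -16149968531/3630583341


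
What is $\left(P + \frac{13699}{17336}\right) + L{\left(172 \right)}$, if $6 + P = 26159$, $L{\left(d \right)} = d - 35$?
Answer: $\frac{455777139}{17336} \approx 26291.0$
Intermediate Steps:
$L{\left(d \right)} = -35 + d$
$P = 26153$ ($P = -6 + 26159 = 26153$)
$\left(P + \frac{13699}{17336}\right) + L{\left(172 \right)} = \left(26153 + \frac{13699}{17336}\right) + \left(-35 + 172\right) = \left(26153 + 13699 \cdot \frac{1}{17336}\right) + 137 = \left(26153 + \frac{13699}{17336}\right) + 137 = \frac{453402107}{17336} + 137 = \frac{455777139}{17336}$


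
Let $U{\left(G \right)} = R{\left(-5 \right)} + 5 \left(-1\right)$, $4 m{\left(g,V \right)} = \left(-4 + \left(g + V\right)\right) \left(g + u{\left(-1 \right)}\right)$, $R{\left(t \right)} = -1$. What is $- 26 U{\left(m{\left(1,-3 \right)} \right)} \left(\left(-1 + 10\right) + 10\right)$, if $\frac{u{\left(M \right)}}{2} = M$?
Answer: $2964$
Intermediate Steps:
$u{\left(M \right)} = 2 M$
$m{\left(g,V \right)} = \frac{\left(-2 + g\right) \left(-4 + V + g\right)}{4}$ ($m{\left(g,V \right)} = \frac{\left(-4 + \left(g + V\right)\right) \left(g + 2 \left(-1\right)\right)}{4} = \frac{\left(-4 + \left(V + g\right)\right) \left(g - 2\right)}{4} = \frac{\left(-4 + V + g\right) \left(-2 + g\right)}{4} = \frac{\left(-2 + g\right) \left(-4 + V + g\right)}{4}$)
$U{\left(G \right)} = -6$ ($U{\left(G \right)} = -1 + 5 \left(-1\right) = -1 - 5 = -6$)
$- 26 U{\left(m{\left(1,-3 \right)} \right)} \left(\left(-1 + 10\right) + 10\right) = \left(-26\right) \left(-6\right) \left(\left(-1 + 10\right) + 10\right) = 156 \left(9 + 10\right) = 156 \cdot 19 = 2964$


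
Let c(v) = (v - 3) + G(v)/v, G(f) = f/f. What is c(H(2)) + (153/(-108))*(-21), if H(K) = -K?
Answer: 97/4 ≈ 24.250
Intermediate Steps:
G(f) = 1
c(v) = -3 + v + 1/v (c(v) = (v - 3) + 1/v = (-3 + v) + 1/v = -3 + v + 1/v)
c(H(2)) + (153/(-108))*(-21) = (-3 - 1*2 + 1/(-1*2)) + (153/(-108))*(-21) = (-3 - 2 + 1/(-2)) + (153*(-1/108))*(-21) = (-3 - 2 - ½) - 17/12*(-21) = -11/2 + 119/4 = 97/4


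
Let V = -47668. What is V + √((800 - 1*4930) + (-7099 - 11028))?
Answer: -47668 + 3*I*√2473 ≈ -47668.0 + 149.19*I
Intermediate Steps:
V + √((800 - 1*4930) + (-7099 - 11028)) = -47668 + √((800 - 1*4930) + (-7099 - 11028)) = -47668 + √((800 - 4930) - 18127) = -47668 + √(-4130 - 18127) = -47668 + √(-22257) = -47668 + 3*I*√2473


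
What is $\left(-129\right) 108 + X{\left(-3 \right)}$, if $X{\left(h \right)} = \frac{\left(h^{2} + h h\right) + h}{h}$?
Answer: $-13937$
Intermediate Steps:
$X{\left(h \right)} = \frac{h + 2 h^{2}}{h}$ ($X{\left(h \right)} = \frac{\left(h^{2} + h^{2}\right) + h}{h} = \frac{2 h^{2} + h}{h} = \frac{h + 2 h^{2}}{h}$)
$\left(-129\right) 108 + X{\left(-3 \right)} = \left(-129\right) 108 + \left(1 + 2 \left(-3\right)\right) = -13932 + \left(1 - 6\right) = -13932 - 5 = -13937$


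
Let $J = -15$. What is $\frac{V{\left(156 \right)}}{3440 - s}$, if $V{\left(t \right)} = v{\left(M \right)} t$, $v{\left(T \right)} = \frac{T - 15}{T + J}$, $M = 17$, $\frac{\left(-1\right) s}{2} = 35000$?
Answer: $\frac{13}{6120} \approx 0.0021242$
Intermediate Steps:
$s = -70000$ ($s = \left(-2\right) 35000 = -70000$)
$v{\left(T \right)} = 1$ ($v{\left(T \right)} = \frac{T - 15}{T - 15} = \frac{-15 + T}{-15 + T} = 1$)
$V{\left(t \right)} = t$ ($V{\left(t \right)} = 1 t = t$)
$\frac{V{\left(156 \right)}}{3440 - s} = \frac{156}{3440 - -70000} = \frac{156}{3440 + 70000} = \frac{156}{73440} = 156 \cdot \frac{1}{73440} = \frac{13}{6120}$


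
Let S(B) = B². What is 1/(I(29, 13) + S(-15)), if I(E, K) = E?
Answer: 1/254 ≈ 0.0039370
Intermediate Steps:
1/(I(29, 13) + S(-15)) = 1/(29 + (-15)²) = 1/(29 + 225) = 1/254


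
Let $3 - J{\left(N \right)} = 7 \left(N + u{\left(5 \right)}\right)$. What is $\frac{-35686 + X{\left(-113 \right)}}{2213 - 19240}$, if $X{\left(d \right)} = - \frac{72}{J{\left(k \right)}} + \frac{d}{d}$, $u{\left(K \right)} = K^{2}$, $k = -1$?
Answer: $\frac{1962651}{936485} \approx 2.0958$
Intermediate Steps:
$J{\left(N \right)} = -172 - 7 N$ ($J{\left(N \right)} = 3 - 7 \left(N + 5^{2}\right) = 3 - 7 \left(N + 25\right) = 3 - 7 \left(25 + N\right) = 3 - \left(175 + 7 N\right) = -172 - 7 N$)
$X{\left(d \right)} = \frac{79}{55}$ ($X{\left(d \right)} = - \frac{72}{-172 - -7} + \frac{d}{d} = - \frac{72}{-172 + 7} + 1 = - \frac{72}{-165} + 1 = \left(-72\right) \left(- \frac{1}{165}\right) + 1 = \frac{24}{55} + 1 = \frac{79}{55}$)
$\frac{-35686 + X{\left(-113 \right)}}{2213 - 19240} = \frac{-35686 + \frac{79}{55}}{2213 - 19240} = - \frac{1962651}{55 \left(-17027\right)} = \left(- \frac{1962651}{55}\right) \left(- \frac{1}{17027}\right) = \frac{1962651}{936485}$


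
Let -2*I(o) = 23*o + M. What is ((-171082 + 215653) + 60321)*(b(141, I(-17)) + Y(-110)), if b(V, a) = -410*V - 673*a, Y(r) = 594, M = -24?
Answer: -20649406242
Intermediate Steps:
I(o) = 12 - 23*o/2 (I(o) = -(23*o - 24)/2 = -(-24 + 23*o)/2 = 12 - 23*o/2)
b(V, a) = -673*a - 410*V
((-171082 + 215653) + 60321)*(b(141, I(-17)) + Y(-110)) = ((-171082 + 215653) + 60321)*((-673*(12 - 23/2*(-17)) - 410*141) + 594) = (44571 + 60321)*((-673*(12 + 391/2) - 57810) + 594) = 104892*((-673*415/2 - 57810) + 594) = 104892*((-279295/2 - 57810) + 594) = 104892*(-394915/2 + 594) = 104892*(-393727/2) = -20649406242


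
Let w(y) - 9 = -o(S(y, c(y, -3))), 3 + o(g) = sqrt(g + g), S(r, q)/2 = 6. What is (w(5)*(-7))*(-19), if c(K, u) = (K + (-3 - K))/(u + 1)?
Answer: 1596 - 266*sqrt(6) ≈ 944.44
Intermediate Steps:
c(K, u) = -3/(1 + u)
S(r, q) = 12 (S(r, q) = 2*6 = 12)
o(g) = -3 + sqrt(2)*sqrt(g) (o(g) = -3 + sqrt(g + g) = -3 + sqrt(2*g) = -3 + sqrt(2)*sqrt(g))
w(y) = 12 - 2*sqrt(6) (w(y) = 9 - (-3 + sqrt(2)*sqrt(12)) = 9 - (-3 + sqrt(2)*(2*sqrt(3))) = 9 - (-3 + 2*sqrt(6)) = 9 + (3 - 2*sqrt(6)) = 12 - 2*sqrt(6))
(w(5)*(-7))*(-19) = ((12 - 2*sqrt(6))*(-7))*(-19) = (-84 + 14*sqrt(6))*(-19) = 1596 - 266*sqrt(6)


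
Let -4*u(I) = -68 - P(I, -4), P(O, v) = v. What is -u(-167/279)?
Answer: -16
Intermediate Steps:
u(I) = 16 (u(I) = -(-68 - 1*(-4))/4 = -(-68 + 4)/4 = -¼*(-64) = 16)
-u(-167/279) = -1*16 = -16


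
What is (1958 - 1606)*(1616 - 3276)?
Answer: -584320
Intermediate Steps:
(1958 - 1606)*(1616 - 3276) = 352*(-1660) = -584320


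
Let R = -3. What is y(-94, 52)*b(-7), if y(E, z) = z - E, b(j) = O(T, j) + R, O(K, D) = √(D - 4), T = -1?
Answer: -438 + 146*I*√11 ≈ -438.0 + 484.23*I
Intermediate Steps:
O(K, D) = √(-4 + D)
b(j) = -3 + √(-4 + j) (b(j) = √(-4 + j) - 3 = -3 + √(-4 + j))
y(-94, 52)*b(-7) = (52 - 1*(-94))*(-3 + √(-4 - 7)) = (52 + 94)*(-3 + √(-11)) = 146*(-3 + I*√11) = -438 + 146*I*√11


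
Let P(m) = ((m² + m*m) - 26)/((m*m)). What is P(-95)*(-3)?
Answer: -54072/9025 ≈ -5.9914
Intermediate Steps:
P(m) = (-26 + 2*m²)/m² (P(m) = ((m² + m²) - 26)/(m²) = (2*m² - 26)/m² = (-26 + 2*m²)/m²)
P(-95)*(-3) = (2 - 26/(-95)²)*(-3) = (2 - 26*1/9025)*(-3) = (2 - 26/9025)*(-3) = (18024/9025)*(-3) = -54072/9025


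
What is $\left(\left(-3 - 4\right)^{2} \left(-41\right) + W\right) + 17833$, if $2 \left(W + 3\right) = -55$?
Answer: $\frac{31587}{2} \approx 15794.0$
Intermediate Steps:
$W = - \frac{61}{2}$ ($W = -3 + \frac{1}{2} \left(-55\right) = -3 - \frac{55}{2} = - \frac{61}{2} \approx -30.5$)
$\left(\left(-3 - 4\right)^{2} \left(-41\right) + W\right) + 17833 = \left(\left(-3 - 4\right)^{2} \left(-41\right) - \frac{61}{2}\right) + 17833 = \left(\left(-7\right)^{2} \left(-41\right) - \frac{61}{2}\right) + 17833 = \left(49 \left(-41\right) - \frac{61}{2}\right) + 17833 = \left(-2009 - \frac{61}{2}\right) + 17833 = - \frac{4079}{2} + 17833 = \frac{31587}{2}$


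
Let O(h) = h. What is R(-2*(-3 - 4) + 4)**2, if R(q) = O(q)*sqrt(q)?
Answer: 5832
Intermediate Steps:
R(q) = q**(3/2) (R(q) = q*sqrt(q) = q**(3/2))
R(-2*(-3 - 4) + 4)**2 = ((-2*(-3 - 4) + 4)**(3/2))**2 = ((-2*(-7) + 4)**(3/2))**2 = ((14 + 4)**(3/2))**2 = (18**(3/2))**2 = (54*sqrt(2))**2 = 5832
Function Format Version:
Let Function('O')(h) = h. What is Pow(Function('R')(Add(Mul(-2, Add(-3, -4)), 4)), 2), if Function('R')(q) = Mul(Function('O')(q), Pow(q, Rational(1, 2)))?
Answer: 5832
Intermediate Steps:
Function('R')(q) = Pow(q, Rational(3, 2)) (Function('R')(q) = Mul(q, Pow(q, Rational(1, 2))) = Pow(q, Rational(3, 2)))
Pow(Function('R')(Add(Mul(-2, Add(-3, -4)), 4)), 2) = Pow(Pow(Add(Mul(-2, Add(-3, -4)), 4), Rational(3, 2)), 2) = Pow(Pow(Add(Mul(-2, -7), 4), Rational(3, 2)), 2) = Pow(Pow(Add(14, 4), Rational(3, 2)), 2) = Pow(Pow(18, Rational(3, 2)), 2) = Pow(Mul(54, Pow(2, Rational(1, 2))), 2) = 5832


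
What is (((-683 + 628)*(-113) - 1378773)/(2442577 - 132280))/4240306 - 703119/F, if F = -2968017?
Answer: 104363744759333992/440542144113389409 ≈ 0.23690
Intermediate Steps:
(((-683 + 628)*(-113) - 1378773)/(2442577 - 132280))/4240306 - 703119/F = (((-683 + 628)*(-113) - 1378773)/(2442577 - 132280))/4240306 - 703119/(-2968017) = ((-55*(-113) - 1378773)/2310297)*(1/4240306) - 703119*(-1/2968017) = ((6215 - 1378773)*(1/2310297))*(1/4240306) + 234373/989339 = -1372558*1/2310297*(1/4240306) + 234373/989339 = -124778/210027*1/4240306 + 234373/989339 = -62389/445289374131 + 234373/989339 = 104363744759333992/440542144113389409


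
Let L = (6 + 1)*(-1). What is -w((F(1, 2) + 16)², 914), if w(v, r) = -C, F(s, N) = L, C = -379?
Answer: -379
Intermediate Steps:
L = -7 (L = 7*(-1) = -7)
F(s, N) = -7
w(v, r) = 379 (w(v, r) = -1*(-379) = 379)
-w((F(1, 2) + 16)², 914) = -1*379 = -379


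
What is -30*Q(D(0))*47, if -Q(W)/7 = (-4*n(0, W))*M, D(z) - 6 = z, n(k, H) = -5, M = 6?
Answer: 1184400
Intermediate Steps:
D(z) = 6 + z
Q(W) = -840 (Q(W) = -7*(-4*(-5))*6 = -140*6 = -7*120 = -840)
-30*Q(D(0))*47 = -30*(-840)*47 = 25200*47 = 1184400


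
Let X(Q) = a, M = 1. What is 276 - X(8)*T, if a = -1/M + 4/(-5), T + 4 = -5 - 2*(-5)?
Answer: 1389/5 ≈ 277.80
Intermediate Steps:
T = 1 (T = -4 + (-5 - 2*(-5)) = -4 + (-5 + 10) = -4 + 5 = 1)
a = -9/5 (a = -1/1 + 4/(-5) = -1*1 + 4*(-⅕) = -1 - ⅘ = -9/5 ≈ -1.8000)
X(Q) = -9/5
276 - X(8)*T = 276 - (-9)/5 = 276 - 1*(-9/5) = 276 + 9/5 = 1389/5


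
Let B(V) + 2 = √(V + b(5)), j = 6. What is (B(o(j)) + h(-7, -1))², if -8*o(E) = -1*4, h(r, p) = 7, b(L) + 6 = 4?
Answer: (10 + I*√6)²/4 ≈ 23.5 + 12.247*I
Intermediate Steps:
b(L) = -2 (b(L) = -6 + 4 = -2)
o(E) = ½ (o(E) = -(-1)*4/8 = -⅛*(-4) = ½)
B(V) = -2 + √(-2 + V) (B(V) = -2 + √(V - 2) = -2 + √(-2 + V))
(B(o(j)) + h(-7, -1))² = ((-2 + √(-2 + ½)) + 7)² = ((-2 + √(-3/2)) + 7)² = ((-2 + I*√6/2) + 7)² = (5 + I*√6/2)²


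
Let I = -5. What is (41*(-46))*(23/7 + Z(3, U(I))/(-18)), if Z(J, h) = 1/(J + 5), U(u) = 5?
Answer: -3116615/504 ≈ -6183.8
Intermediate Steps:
Z(J, h) = 1/(5 + J)
(41*(-46))*(23/7 + Z(3, U(I))/(-18)) = (41*(-46))*(23/7 + 1/((5 + 3)*(-18))) = -1886*(23*(1/7) - 1/18/8) = -1886*(23/7 + (1/8)*(-1/18)) = -1886*(23/7 - 1/144) = -1886*3305/1008 = -3116615/504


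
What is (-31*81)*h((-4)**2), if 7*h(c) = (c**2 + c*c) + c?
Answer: -1325808/7 ≈ -1.8940e+5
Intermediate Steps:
h(c) = c/7 + 2*c**2/7 (h(c) = ((c**2 + c*c) + c)/7 = ((c**2 + c**2) + c)/7 = (2*c**2 + c)/7 = (c + 2*c**2)/7 = c/7 + 2*c**2/7)
(-31*81)*h((-4)**2) = (-31*81)*((1/7)*(-4)**2*(1 + 2*(-4)**2)) = -2511*16*(1 + 2*16)/7 = -2511*16*(1 + 32)/7 = -2511*16*33/7 = -2511*528/7 = -1325808/7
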